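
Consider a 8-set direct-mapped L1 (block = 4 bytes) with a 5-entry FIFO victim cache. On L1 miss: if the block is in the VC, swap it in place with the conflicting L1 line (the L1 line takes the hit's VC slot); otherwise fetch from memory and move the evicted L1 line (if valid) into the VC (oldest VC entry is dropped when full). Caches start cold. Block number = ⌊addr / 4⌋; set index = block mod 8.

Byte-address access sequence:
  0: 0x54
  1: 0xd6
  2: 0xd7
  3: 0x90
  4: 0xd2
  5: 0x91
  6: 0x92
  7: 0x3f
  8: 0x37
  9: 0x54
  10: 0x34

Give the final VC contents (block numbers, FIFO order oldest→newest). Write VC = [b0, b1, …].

#0 0x54→b21/s5 MISS; vc=[]
#1 0xd6→b53/s5 MISS; vc=[21]
#2 0xd7→b53/s5 L1-HIT; vc=[21]
#3 0x90→b36/s4 MISS; vc=[21]
#4 0xd2→b52/s4 MISS; vc=[21,36]
#5 0x91→b36/s4 VC-HIT; vc=[21,52]
#6 0x92→b36/s4 L1-HIT; vc=[21,52]
#7 0x3f→b15/s7 MISS; vc=[21,52]
#8 0x37→b13/s5 MISS; vc=[21,52,53]
#9 0x54→b21/s5 VC-HIT; vc=[13,52,53]
#10 0x34→b13/s5 VC-HIT; vc=[21,52,53]

VC = [21, 52, 53]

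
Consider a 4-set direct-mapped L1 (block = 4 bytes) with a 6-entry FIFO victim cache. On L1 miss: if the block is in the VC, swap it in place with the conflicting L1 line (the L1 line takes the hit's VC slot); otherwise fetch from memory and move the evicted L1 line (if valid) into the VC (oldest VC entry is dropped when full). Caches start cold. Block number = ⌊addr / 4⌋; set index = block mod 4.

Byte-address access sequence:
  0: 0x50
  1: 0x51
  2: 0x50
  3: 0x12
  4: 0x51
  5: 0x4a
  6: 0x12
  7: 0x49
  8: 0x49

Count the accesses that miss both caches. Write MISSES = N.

  [0] addr=0x50 blk=20 s=0: MISS | VC []
  [1] addr=0x51 blk=20 s=0: L1-HIT | VC []
  [2] addr=0x50 blk=20 s=0: L1-HIT | VC []
  [3] addr=0x12 blk=4 s=0: MISS | VC [20]
  [4] addr=0x51 blk=20 s=0: VC-HIT | VC [4]
  [5] addr=0x4a blk=18 s=2: MISS | VC [4]
  [6] addr=0x12 blk=4 s=0: VC-HIT | VC [20]
  [7] addr=0x49 blk=18 s=2: L1-HIT | VC [20]
  [8] addr=0x49 blk=18 s=2: L1-HIT | VC [20]

MISSES = 3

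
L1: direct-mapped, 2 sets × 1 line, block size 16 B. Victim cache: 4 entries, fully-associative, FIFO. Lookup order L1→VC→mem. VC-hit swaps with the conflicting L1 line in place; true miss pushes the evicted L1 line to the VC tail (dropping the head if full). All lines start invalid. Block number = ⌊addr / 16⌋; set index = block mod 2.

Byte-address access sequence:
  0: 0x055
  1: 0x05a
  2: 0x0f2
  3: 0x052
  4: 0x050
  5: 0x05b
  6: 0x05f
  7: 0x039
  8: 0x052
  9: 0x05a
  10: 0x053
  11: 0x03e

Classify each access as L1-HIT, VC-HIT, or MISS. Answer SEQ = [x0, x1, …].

0: 0x55 (blk 5, set 1) → MISS  vc=[]
1: 0x5a (blk 5, set 1) → L1-HIT  vc=[]
2: 0xf2 (blk 15, set 1) → MISS  vc=[5]
3: 0x52 (blk 5, set 1) → VC-HIT  vc=[15]
4: 0x50 (blk 5, set 1) → L1-HIT  vc=[15]
5: 0x5b (blk 5, set 1) → L1-HIT  vc=[15]
6: 0x5f (blk 5, set 1) → L1-HIT  vc=[15]
7: 0x39 (blk 3, set 1) → MISS  vc=[15, 5]
8: 0x52 (blk 5, set 1) → VC-HIT  vc=[15, 3]
9: 0x5a (blk 5, set 1) → L1-HIT  vc=[15, 3]
10: 0x53 (blk 5, set 1) → L1-HIT  vc=[15, 3]
11: 0x3e (blk 3, set 1) → VC-HIT  vc=[15, 5]

SEQ = [MISS, L1-HIT, MISS, VC-HIT, L1-HIT, L1-HIT, L1-HIT, MISS, VC-HIT, L1-HIT, L1-HIT, VC-HIT]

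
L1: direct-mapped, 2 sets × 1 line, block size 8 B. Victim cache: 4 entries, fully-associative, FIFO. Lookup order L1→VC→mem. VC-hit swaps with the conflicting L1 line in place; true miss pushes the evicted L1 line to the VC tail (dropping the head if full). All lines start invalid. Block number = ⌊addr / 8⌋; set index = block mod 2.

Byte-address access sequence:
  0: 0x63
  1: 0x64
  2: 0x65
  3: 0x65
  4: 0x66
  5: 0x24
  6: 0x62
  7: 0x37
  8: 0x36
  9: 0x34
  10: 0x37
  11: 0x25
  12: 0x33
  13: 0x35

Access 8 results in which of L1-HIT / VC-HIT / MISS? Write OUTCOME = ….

OUTCOME = L1-HIT

#0 0x63→b12/s0 MISS; vc=[]
#1 0x64→b12/s0 L1-HIT; vc=[]
#2 0x65→b12/s0 L1-HIT; vc=[]
#3 0x65→b12/s0 L1-HIT; vc=[]
#4 0x66→b12/s0 L1-HIT; vc=[]
#5 0x24→b4/s0 MISS; vc=[12]
#6 0x62→b12/s0 VC-HIT; vc=[4]
#7 0x37→b6/s0 MISS; vc=[4,12]
#8 0x36→b6/s0 L1-HIT; vc=[4,12]
#9 0x34→b6/s0 L1-HIT; vc=[4,12]
#10 0x37→b6/s0 L1-HIT; vc=[4,12]
#11 0x25→b4/s0 VC-HIT; vc=[6,12]
#12 0x33→b6/s0 VC-HIT; vc=[4,12]
#13 0x35→b6/s0 L1-HIT; vc=[4,12]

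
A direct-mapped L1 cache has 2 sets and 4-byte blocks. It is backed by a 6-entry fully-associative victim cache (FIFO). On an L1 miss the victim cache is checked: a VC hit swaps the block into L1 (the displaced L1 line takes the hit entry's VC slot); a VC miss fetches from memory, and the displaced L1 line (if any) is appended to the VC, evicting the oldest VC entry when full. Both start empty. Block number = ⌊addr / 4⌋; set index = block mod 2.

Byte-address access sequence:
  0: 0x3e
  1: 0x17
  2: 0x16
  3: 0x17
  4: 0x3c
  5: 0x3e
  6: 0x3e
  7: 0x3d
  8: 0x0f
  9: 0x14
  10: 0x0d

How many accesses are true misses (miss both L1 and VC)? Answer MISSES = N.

0: 0x3e (blk 15, set 1) → MISS  vc=[]
1: 0x17 (blk 5, set 1) → MISS  vc=[15]
2: 0x16 (blk 5, set 1) → L1-HIT  vc=[15]
3: 0x17 (blk 5, set 1) → L1-HIT  vc=[15]
4: 0x3c (blk 15, set 1) → VC-HIT  vc=[5]
5: 0x3e (blk 15, set 1) → L1-HIT  vc=[5]
6: 0x3e (blk 15, set 1) → L1-HIT  vc=[5]
7: 0x3d (blk 15, set 1) → L1-HIT  vc=[5]
8: 0xf (blk 3, set 1) → MISS  vc=[5, 15]
9: 0x14 (blk 5, set 1) → VC-HIT  vc=[3, 15]
10: 0xd (blk 3, set 1) → VC-HIT  vc=[5, 15]

MISSES = 3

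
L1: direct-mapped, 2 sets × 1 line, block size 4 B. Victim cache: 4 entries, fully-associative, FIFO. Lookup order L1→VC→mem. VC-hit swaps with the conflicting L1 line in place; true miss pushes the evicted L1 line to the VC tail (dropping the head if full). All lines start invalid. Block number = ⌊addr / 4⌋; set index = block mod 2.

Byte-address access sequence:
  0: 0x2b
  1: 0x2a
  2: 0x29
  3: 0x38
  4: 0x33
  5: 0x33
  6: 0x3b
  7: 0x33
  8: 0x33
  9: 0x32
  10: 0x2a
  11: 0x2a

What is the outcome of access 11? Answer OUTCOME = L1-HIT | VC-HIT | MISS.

OUTCOME = L1-HIT

0: 0x2b (blk 10, set 0) → MISS  vc=[]
1: 0x2a (blk 10, set 0) → L1-HIT  vc=[]
2: 0x29 (blk 10, set 0) → L1-HIT  vc=[]
3: 0x38 (blk 14, set 0) → MISS  vc=[10]
4: 0x33 (blk 12, set 0) → MISS  vc=[10, 14]
5: 0x33 (blk 12, set 0) → L1-HIT  vc=[10, 14]
6: 0x3b (blk 14, set 0) → VC-HIT  vc=[10, 12]
7: 0x33 (blk 12, set 0) → VC-HIT  vc=[10, 14]
8: 0x33 (blk 12, set 0) → L1-HIT  vc=[10, 14]
9: 0x32 (blk 12, set 0) → L1-HIT  vc=[10, 14]
10: 0x2a (blk 10, set 0) → VC-HIT  vc=[12, 14]
11: 0x2a (blk 10, set 0) → L1-HIT  vc=[12, 14]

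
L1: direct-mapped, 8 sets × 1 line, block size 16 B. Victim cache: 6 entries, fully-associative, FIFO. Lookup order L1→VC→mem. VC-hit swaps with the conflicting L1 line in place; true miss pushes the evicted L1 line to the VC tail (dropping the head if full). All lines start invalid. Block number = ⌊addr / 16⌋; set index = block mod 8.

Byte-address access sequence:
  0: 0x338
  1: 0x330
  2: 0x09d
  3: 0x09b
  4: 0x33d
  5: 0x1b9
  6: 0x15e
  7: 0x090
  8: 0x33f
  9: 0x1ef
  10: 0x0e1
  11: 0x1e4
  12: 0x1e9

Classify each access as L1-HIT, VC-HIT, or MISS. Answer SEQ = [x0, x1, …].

SEQ = [MISS, L1-HIT, MISS, L1-HIT, L1-HIT, MISS, MISS, L1-HIT, VC-HIT, MISS, MISS, VC-HIT, L1-HIT]

  [0] addr=0x338 blk=51 s=3: MISS | VC []
  [1] addr=0x330 blk=51 s=3: L1-HIT | VC []
  [2] addr=0x9d blk=9 s=1: MISS | VC []
  [3] addr=0x9b blk=9 s=1: L1-HIT | VC []
  [4] addr=0x33d blk=51 s=3: L1-HIT | VC []
  [5] addr=0x1b9 blk=27 s=3: MISS | VC [51]
  [6] addr=0x15e blk=21 s=5: MISS | VC [51]
  [7] addr=0x90 blk=9 s=1: L1-HIT | VC [51]
  [8] addr=0x33f blk=51 s=3: VC-HIT | VC [27]
  [9] addr=0x1ef blk=30 s=6: MISS | VC [27]
  [10] addr=0xe1 blk=14 s=6: MISS | VC [27, 30]
  [11] addr=0x1e4 blk=30 s=6: VC-HIT | VC [27, 14]
  [12] addr=0x1e9 blk=30 s=6: L1-HIT | VC [27, 14]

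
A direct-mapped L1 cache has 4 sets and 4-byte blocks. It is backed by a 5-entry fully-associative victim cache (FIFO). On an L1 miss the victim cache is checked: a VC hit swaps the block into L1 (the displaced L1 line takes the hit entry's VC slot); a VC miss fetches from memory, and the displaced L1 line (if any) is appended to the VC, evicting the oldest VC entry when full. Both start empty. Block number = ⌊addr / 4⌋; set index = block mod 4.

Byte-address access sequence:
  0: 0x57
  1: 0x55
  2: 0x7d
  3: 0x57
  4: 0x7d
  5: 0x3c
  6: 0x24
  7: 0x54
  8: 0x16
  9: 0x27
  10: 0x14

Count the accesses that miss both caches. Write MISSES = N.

  [0] addr=0x57 blk=21 s=1: MISS | VC []
  [1] addr=0x55 blk=21 s=1: L1-HIT | VC []
  [2] addr=0x7d blk=31 s=3: MISS | VC []
  [3] addr=0x57 blk=21 s=1: L1-HIT | VC []
  [4] addr=0x7d blk=31 s=3: L1-HIT | VC []
  [5] addr=0x3c blk=15 s=3: MISS | VC [31]
  [6] addr=0x24 blk=9 s=1: MISS | VC [31, 21]
  [7] addr=0x54 blk=21 s=1: VC-HIT | VC [31, 9]
  [8] addr=0x16 blk=5 s=1: MISS | VC [31, 9, 21]
  [9] addr=0x27 blk=9 s=1: VC-HIT | VC [31, 5, 21]
  [10] addr=0x14 blk=5 s=1: VC-HIT | VC [31, 9, 21]

MISSES = 5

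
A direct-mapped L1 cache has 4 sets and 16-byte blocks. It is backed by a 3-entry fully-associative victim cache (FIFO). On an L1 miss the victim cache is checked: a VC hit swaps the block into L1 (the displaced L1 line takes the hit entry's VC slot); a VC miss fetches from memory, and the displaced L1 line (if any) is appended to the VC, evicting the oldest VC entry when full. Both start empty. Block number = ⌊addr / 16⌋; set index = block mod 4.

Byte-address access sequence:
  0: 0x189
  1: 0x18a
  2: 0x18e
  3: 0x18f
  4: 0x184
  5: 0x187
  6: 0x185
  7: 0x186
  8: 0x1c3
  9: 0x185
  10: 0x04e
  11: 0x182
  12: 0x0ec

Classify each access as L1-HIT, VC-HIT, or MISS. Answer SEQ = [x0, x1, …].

  [0] addr=0x189 blk=24 s=0: MISS | VC []
  [1] addr=0x18a blk=24 s=0: L1-HIT | VC []
  [2] addr=0x18e blk=24 s=0: L1-HIT | VC []
  [3] addr=0x18f blk=24 s=0: L1-HIT | VC []
  [4] addr=0x184 blk=24 s=0: L1-HIT | VC []
  [5] addr=0x187 blk=24 s=0: L1-HIT | VC []
  [6] addr=0x185 blk=24 s=0: L1-HIT | VC []
  [7] addr=0x186 blk=24 s=0: L1-HIT | VC []
  [8] addr=0x1c3 blk=28 s=0: MISS | VC [24]
  [9] addr=0x185 blk=24 s=0: VC-HIT | VC [28]
  [10] addr=0x4e blk=4 s=0: MISS | VC [28, 24]
  [11] addr=0x182 blk=24 s=0: VC-HIT | VC [28, 4]
  [12] addr=0xec blk=14 s=2: MISS | VC [28, 4]

SEQ = [MISS, L1-HIT, L1-HIT, L1-HIT, L1-HIT, L1-HIT, L1-HIT, L1-HIT, MISS, VC-HIT, MISS, VC-HIT, MISS]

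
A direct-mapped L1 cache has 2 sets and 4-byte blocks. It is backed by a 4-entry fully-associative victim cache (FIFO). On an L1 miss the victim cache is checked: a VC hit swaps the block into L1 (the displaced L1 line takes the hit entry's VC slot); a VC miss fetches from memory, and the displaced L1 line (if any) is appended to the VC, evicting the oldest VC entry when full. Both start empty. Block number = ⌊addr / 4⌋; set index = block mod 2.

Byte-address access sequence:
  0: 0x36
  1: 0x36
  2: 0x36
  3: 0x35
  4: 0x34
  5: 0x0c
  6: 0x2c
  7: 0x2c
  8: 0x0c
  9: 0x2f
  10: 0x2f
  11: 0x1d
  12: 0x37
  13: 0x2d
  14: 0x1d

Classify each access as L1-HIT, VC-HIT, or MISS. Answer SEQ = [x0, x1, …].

SEQ = [MISS, L1-HIT, L1-HIT, L1-HIT, L1-HIT, MISS, MISS, L1-HIT, VC-HIT, VC-HIT, L1-HIT, MISS, VC-HIT, VC-HIT, VC-HIT]

0: 0x36 (blk 13, set 1) → MISS  vc=[]
1: 0x36 (blk 13, set 1) → L1-HIT  vc=[]
2: 0x36 (blk 13, set 1) → L1-HIT  vc=[]
3: 0x35 (blk 13, set 1) → L1-HIT  vc=[]
4: 0x34 (blk 13, set 1) → L1-HIT  vc=[]
5: 0xc (blk 3, set 1) → MISS  vc=[13]
6: 0x2c (blk 11, set 1) → MISS  vc=[13, 3]
7: 0x2c (blk 11, set 1) → L1-HIT  vc=[13, 3]
8: 0xc (blk 3, set 1) → VC-HIT  vc=[13, 11]
9: 0x2f (blk 11, set 1) → VC-HIT  vc=[13, 3]
10: 0x2f (blk 11, set 1) → L1-HIT  vc=[13, 3]
11: 0x1d (blk 7, set 1) → MISS  vc=[13, 3, 11]
12: 0x37 (blk 13, set 1) → VC-HIT  vc=[7, 3, 11]
13: 0x2d (blk 11, set 1) → VC-HIT  vc=[7, 3, 13]
14: 0x1d (blk 7, set 1) → VC-HIT  vc=[11, 3, 13]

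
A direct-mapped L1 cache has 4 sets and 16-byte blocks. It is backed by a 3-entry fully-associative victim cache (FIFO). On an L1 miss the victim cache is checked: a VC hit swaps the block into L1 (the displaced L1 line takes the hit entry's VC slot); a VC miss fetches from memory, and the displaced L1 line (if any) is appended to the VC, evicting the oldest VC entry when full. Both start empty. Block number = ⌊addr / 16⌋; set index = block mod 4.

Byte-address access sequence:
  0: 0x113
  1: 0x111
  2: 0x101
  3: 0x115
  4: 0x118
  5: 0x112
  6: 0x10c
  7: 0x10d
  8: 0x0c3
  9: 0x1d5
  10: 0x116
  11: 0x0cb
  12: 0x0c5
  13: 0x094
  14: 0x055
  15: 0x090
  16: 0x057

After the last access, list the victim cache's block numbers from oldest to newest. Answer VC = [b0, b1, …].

VC = [29, 17, 9]

0: 0x113 (blk 17, set 1) → MISS  vc=[]
1: 0x111 (blk 17, set 1) → L1-HIT  vc=[]
2: 0x101 (blk 16, set 0) → MISS  vc=[]
3: 0x115 (blk 17, set 1) → L1-HIT  vc=[]
4: 0x118 (blk 17, set 1) → L1-HIT  vc=[]
5: 0x112 (blk 17, set 1) → L1-HIT  vc=[]
6: 0x10c (blk 16, set 0) → L1-HIT  vc=[]
7: 0x10d (blk 16, set 0) → L1-HIT  vc=[]
8: 0xc3 (blk 12, set 0) → MISS  vc=[16]
9: 0x1d5 (blk 29, set 1) → MISS  vc=[16, 17]
10: 0x116 (blk 17, set 1) → VC-HIT  vc=[16, 29]
11: 0xcb (blk 12, set 0) → L1-HIT  vc=[16, 29]
12: 0xc5 (blk 12, set 0) → L1-HIT  vc=[16, 29]
13: 0x94 (blk 9, set 1) → MISS  vc=[16, 29, 17]
14: 0x55 (blk 5, set 1) → MISS  vc=[29, 17, 9]
15: 0x90 (blk 9, set 1) → VC-HIT  vc=[29, 17, 5]
16: 0x57 (blk 5, set 1) → VC-HIT  vc=[29, 17, 9]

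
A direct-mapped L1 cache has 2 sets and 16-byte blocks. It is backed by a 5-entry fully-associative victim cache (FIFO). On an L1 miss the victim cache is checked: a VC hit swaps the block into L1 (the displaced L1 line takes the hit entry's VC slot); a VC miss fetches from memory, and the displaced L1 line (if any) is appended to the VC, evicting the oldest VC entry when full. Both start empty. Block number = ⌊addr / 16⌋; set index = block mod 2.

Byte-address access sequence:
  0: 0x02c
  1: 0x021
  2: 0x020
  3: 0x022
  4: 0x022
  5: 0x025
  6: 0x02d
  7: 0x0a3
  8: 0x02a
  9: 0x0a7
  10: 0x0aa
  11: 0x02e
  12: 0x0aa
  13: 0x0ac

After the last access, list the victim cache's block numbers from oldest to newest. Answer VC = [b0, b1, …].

VC = [2]

#0 0x2c→b2/s0 MISS; vc=[]
#1 0x21→b2/s0 L1-HIT; vc=[]
#2 0x20→b2/s0 L1-HIT; vc=[]
#3 0x22→b2/s0 L1-HIT; vc=[]
#4 0x22→b2/s0 L1-HIT; vc=[]
#5 0x25→b2/s0 L1-HIT; vc=[]
#6 0x2d→b2/s0 L1-HIT; vc=[]
#7 0xa3→b10/s0 MISS; vc=[2]
#8 0x2a→b2/s0 VC-HIT; vc=[10]
#9 0xa7→b10/s0 VC-HIT; vc=[2]
#10 0xaa→b10/s0 L1-HIT; vc=[2]
#11 0x2e→b2/s0 VC-HIT; vc=[10]
#12 0xaa→b10/s0 VC-HIT; vc=[2]
#13 0xac→b10/s0 L1-HIT; vc=[2]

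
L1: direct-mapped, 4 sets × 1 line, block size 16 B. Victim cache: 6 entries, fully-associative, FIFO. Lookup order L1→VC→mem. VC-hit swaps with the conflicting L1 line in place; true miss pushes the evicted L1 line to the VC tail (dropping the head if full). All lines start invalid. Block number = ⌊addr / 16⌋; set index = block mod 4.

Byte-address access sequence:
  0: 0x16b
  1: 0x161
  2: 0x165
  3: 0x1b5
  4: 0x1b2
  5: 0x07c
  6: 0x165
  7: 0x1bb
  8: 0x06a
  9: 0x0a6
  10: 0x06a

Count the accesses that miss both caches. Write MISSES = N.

MISSES = 5

0: 0x16b (blk 22, set 2) → MISS  vc=[]
1: 0x161 (blk 22, set 2) → L1-HIT  vc=[]
2: 0x165 (blk 22, set 2) → L1-HIT  vc=[]
3: 0x1b5 (blk 27, set 3) → MISS  vc=[]
4: 0x1b2 (blk 27, set 3) → L1-HIT  vc=[]
5: 0x7c (blk 7, set 3) → MISS  vc=[27]
6: 0x165 (blk 22, set 2) → L1-HIT  vc=[27]
7: 0x1bb (blk 27, set 3) → VC-HIT  vc=[7]
8: 0x6a (blk 6, set 2) → MISS  vc=[7, 22]
9: 0xa6 (blk 10, set 2) → MISS  vc=[7, 22, 6]
10: 0x6a (blk 6, set 2) → VC-HIT  vc=[7, 22, 10]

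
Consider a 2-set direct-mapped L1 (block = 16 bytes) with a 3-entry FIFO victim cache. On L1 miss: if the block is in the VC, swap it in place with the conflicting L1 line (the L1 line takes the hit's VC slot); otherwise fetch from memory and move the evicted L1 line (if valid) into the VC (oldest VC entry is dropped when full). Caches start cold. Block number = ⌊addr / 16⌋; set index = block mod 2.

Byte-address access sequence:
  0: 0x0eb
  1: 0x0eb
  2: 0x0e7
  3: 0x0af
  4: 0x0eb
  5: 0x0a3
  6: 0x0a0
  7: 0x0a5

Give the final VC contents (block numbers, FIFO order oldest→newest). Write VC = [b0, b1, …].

0: 0xeb (blk 14, set 0) → MISS  vc=[]
1: 0xeb (blk 14, set 0) → L1-HIT  vc=[]
2: 0xe7 (blk 14, set 0) → L1-HIT  vc=[]
3: 0xaf (blk 10, set 0) → MISS  vc=[14]
4: 0xeb (blk 14, set 0) → VC-HIT  vc=[10]
5: 0xa3 (blk 10, set 0) → VC-HIT  vc=[14]
6: 0xa0 (blk 10, set 0) → L1-HIT  vc=[14]
7: 0xa5 (blk 10, set 0) → L1-HIT  vc=[14]

VC = [14]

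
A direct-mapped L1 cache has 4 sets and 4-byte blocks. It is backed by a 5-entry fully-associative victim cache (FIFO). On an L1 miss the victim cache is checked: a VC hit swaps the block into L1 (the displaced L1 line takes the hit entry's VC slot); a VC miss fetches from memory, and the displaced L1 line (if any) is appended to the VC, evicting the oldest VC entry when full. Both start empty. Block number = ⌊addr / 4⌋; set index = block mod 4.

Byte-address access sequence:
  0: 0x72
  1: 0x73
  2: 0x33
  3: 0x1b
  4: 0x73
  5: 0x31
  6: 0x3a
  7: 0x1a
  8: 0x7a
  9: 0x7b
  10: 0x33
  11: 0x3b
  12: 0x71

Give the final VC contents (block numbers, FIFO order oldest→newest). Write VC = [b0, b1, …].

  [0] addr=0x72 blk=28 s=0: MISS | VC []
  [1] addr=0x73 blk=28 s=0: L1-HIT | VC []
  [2] addr=0x33 blk=12 s=0: MISS | VC [28]
  [3] addr=0x1b blk=6 s=2: MISS | VC [28]
  [4] addr=0x73 blk=28 s=0: VC-HIT | VC [12]
  [5] addr=0x31 blk=12 s=0: VC-HIT | VC [28]
  [6] addr=0x3a blk=14 s=2: MISS | VC [28, 6]
  [7] addr=0x1a blk=6 s=2: VC-HIT | VC [28, 14]
  [8] addr=0x7a blk=30 s=2: MISS | VC [28, 14, 6]
  [9] addr=0x7b blk=30 s=2: L1-HIT | VC [28, 14, 6]
  [10] addr=0x33 blk=12 s=0: L1-HIT | VC [28, 14, 6]
  [11] addr=0x3b blk=14 s=2: VC-HIT | VC [28, 30, 6]
  [12] addr=0x71 blk=28 s=0: VC-HIT | VC [12, 30, 6]

VC = [12, 30, 6]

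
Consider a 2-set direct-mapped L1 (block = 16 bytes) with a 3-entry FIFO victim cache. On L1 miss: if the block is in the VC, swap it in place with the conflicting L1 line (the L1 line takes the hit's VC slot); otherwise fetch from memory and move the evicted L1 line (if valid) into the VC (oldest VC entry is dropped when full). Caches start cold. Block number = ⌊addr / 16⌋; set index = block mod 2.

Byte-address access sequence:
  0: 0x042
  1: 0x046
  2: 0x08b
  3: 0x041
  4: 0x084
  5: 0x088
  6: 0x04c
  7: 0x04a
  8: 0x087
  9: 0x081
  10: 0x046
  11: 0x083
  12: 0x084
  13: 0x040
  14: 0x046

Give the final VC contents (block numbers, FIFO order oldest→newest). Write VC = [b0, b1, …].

VC = [8]

#0 0x42→b4/s0 MISS; vc=[]
#1 0x46→b4/s0 L1-HIT; vc=[]
#2 0x8b→b8/s0 MISS; vc=[4]
#3 0x41→b4/s0 VC-HIT; vc=[8]
#4 0x84→b8/s0 VC-HIT; vc=[4]
#5 0x88→b8/s0 L1-HIT; vc=[4]
#6 0x4c→b4/s0 VC-HIT; vc=[8]
#7 0x4a→b4/s0 L1-HIT; vc=[8]
#8 0x87→b8/s0 VC-HIT; vc=[4]
#9 0x81→b8/s0 L1-HIT; vc=[4]
#10 0x46→b4/s0 VC-HIT; vc=[8]
#11 0x83→b8/s0 VC-HIT; vc=[4]
#12 0x84→b8/s0 L1-HIT; vc=[4]
#13 0x40→b4/s0 VC-HIT; vc=[8]
#14 0x46→b4/s0 L1-HIT; vc=[8]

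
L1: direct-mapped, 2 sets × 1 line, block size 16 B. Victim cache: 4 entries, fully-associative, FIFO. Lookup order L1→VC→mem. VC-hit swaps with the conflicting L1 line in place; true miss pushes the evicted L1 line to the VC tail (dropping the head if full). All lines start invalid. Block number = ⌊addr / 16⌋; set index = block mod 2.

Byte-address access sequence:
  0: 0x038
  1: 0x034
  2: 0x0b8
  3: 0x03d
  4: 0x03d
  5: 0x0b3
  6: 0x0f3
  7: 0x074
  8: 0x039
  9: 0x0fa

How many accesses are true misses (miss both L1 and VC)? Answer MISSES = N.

MISSES = 4

  [0] addr=0x38 blk=3 s=1: MISS | VC []
  [1] addr=0x34 blk=3 s=1: L1-HIT | VC []
  [2] addr=0xb8 blk=11 s=1: MISS | VC [3]
  [3] addr=0x3d blk=3 s=1: VC-HIT | VC [11]
  [4] addr=0x3d blk=3 s=1: L1-HIT | VC [11]
  [5] addr=0xb3 blk=11 s=1: VC-HIT | VC [3]
  [6] addr=0xf3 blk=15 s=1: MISS | VC [3, 11]
  [7] addr=0x74 blk=7 s=1: MISS | VC [3, 11, 15]
  [8] addr=0x39 blk=3 s=1: VC-HIT | VC [7, 11, 15]
  [9] addr=0xfa blk=15 s=1: VC-HIT | VC [7, 11, 3]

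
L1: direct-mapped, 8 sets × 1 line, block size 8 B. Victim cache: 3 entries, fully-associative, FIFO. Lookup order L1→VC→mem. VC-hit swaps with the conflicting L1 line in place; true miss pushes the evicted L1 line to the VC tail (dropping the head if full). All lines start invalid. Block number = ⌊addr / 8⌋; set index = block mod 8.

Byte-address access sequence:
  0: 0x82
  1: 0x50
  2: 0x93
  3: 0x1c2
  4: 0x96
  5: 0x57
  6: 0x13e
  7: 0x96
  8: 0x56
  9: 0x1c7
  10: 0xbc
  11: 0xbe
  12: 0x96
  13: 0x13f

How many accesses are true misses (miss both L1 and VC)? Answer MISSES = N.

  [0] addr=0x82 blk=16 s=0: MISS | VC []
  [1] addr=0x50 blk=10 s=2: MISS | VC []
  [2] addr=0x93 blk=18 s=2: MISS | VC [10]
  [3] addr=0x1c2 blk=56 s=0: MISS | VC [10, 16]
  [4] addr=0x96 blk=18 s=2: L1-HIT | VC [10, 16]
  [5] addr=0x57 blk=10 s=2: VC-HIT | VC [18, 16]
  [6] addr=0x13e blk=39 s=7: MISS | VC [18, 16]
  [7] addr=0x96 blk=18 s=2: VC-HIT | VC [10, 16]
  [8] addr=0x56 blk=10 s=2: VC-HIT | VC [18, 16]
  [9] addr=0x1c7 blk=56 s=0: L1-HIT | VC [18, 16]
  [10] addr=0xbc blk=23 s=7: MISS | VC [18, 16, 39]
  [11] addr=0xbe blk=23 s=7: L1-HIT | VC [18, 16, 39]
  [12] addr=0x96 blk=18 s=2: VC-HIT | VC [10, 16, 39]
  [13] addr=0x13f blk=39 s=7: VC-HIT | VC [10, 16, 23]

MISSES = 6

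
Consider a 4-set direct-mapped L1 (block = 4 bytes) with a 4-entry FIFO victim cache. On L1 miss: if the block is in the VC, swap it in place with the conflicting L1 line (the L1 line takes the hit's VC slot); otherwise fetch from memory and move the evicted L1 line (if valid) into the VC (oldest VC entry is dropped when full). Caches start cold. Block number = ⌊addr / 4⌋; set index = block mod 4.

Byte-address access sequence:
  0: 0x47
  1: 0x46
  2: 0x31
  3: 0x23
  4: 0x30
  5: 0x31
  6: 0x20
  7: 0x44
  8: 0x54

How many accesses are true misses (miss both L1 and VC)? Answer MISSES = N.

  [0] addr=0x47 blk=17 s=1: MISS | VC []
  [1] addr=0x46 blk=17 s=1: L1-HIT | VC []
  [2] addr=0x31 blk=12 s=0: MISS | VC []
  [3] addr=0x23 blk=8 s=0: MISS | VC [12]
  [4] addr=0x30 blk=12 s=0: VC-HIT | VC [8]
  [5] addr=0x31 blk=12 s=0: L1-HIT | VC [8]
  [6] addr=0x20 blk=8 s=0: VC-HIT | VC [12]
  [7] addr=0x44 blk=17 s=1: L1-HIT | VC [12]
  [8] addr=0x54 blk=21 s=1: MISS | VC [12, 17]

MISSES = 4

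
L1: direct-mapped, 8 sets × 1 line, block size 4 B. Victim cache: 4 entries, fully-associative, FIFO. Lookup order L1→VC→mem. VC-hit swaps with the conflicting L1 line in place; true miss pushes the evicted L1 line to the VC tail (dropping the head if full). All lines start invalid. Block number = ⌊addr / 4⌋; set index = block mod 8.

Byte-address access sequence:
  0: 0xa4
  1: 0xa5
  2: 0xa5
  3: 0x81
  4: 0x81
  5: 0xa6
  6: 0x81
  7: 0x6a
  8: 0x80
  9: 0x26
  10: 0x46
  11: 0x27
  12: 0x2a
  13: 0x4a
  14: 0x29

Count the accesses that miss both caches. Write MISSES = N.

#0 0xa4→b41/s1 MISS; vc=[]
#1 0xa5→b41/s1 L1-HIT; vc=[]
#2 0xa5→b41/s1 L1-HIT; vc=[]
#3 0x81→b32/s0 MISS; vc=[]
#4 0x81→b32/s0 L1-HIT; vc=[]
#5 0xa6→b41/s1 L1-HIT; vc=[]
#6 0x81→b32/s0 L1-HIT; vc=[]
#7 0x6a→b26/s2 MISS; vc=[]
#8 0x80→b32/s0 L1-HIT; vc=[]
#9 0x26→b9/s1 MISS; vc=[41]
#10 0x46→b17/s1 MISS; vc=[41,9]
#11 0x27→b9/s1 VC-HIT; vc=[41,17]
#12 0x2a→b10/s2 MISS; vc=[41,17,26]
#13 0x4a→b18/s2 MISS; vc=[41,17,26,10]
#14 0x29→b10/s2 VC-HIT; vc=[41,17,26,18]

MISSES = 7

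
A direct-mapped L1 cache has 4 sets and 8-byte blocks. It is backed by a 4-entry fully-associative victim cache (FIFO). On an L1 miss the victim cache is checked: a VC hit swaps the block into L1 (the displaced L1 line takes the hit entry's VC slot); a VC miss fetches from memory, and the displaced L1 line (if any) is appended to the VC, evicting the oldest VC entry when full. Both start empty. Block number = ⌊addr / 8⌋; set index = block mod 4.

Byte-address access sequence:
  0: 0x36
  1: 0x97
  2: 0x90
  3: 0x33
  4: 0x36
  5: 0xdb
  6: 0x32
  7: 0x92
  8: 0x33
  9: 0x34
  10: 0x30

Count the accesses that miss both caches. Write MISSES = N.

  [0] addr=0x36 blk=6 s=2: MISS | VC []
  [1] addr=0x97 blk=18 s=2: MISS | VC [6]
  [2] addr=0x90 blk=18 s=2: L1-HIT | VC [6]
  [3] addr=0x33 blk=6 s=2: VC-HIT | VC [18]
  [4] addr=0x36 blk=6 s=2: L1-HIT | VC [18]
  [5] addr=0xdb blk=27 s=3: MISS | VC [18]
  [6] addr=0x32 blk=6 s=2: L1-HIT | VC [18]
  [7] addr=0x92 blk=18 s=2: VC-HIT | VC [6]
  [8] addr=0x33 blk=6 s=2: VC-HIT | VC [18]
  [9] addr=0x34 blk=6 s=2: L1-HIT | VC [18]
  [10] addr=0x30 blk=6 s=2: L1-HIT | VC [18]

MISSES = 3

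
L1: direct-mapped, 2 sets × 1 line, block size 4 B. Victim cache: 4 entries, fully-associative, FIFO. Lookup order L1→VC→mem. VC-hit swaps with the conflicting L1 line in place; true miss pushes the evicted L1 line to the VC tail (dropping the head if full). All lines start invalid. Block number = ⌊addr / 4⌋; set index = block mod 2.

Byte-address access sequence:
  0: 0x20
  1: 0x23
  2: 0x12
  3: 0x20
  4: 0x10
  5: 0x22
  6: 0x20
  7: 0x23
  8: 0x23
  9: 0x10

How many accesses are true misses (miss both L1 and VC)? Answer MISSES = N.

0: 0x20 (blk 8, set 0) → MISS  vc=[]
1: 0x23 (blk 8, set 0) → L1-HIT  vc=[]
2: 0x12 (blk 4, set 0) → MISS  vc=[8]
3: 0x20 (blk 8, set 0) → VC-HIT  vc=[4]
4: 0x10 (blk 4, set 0) → VC-HIT  vc=[8]
5: 0x22 (blk 8, set 0) → VC-HIT  vc=[4]
6: 0x20 (blk 8, set 0) → L1-HIT  vc=[4]
7: 0x23 (blk 8, set 0) → L1-HIT  vc=[4]
8: 0x23 (blk 8, set 0) → L1-HIT  vc=[4]
9: 0x10 (blk 4, set 0) → VC-HIT  vc=[8]

MISSES = 2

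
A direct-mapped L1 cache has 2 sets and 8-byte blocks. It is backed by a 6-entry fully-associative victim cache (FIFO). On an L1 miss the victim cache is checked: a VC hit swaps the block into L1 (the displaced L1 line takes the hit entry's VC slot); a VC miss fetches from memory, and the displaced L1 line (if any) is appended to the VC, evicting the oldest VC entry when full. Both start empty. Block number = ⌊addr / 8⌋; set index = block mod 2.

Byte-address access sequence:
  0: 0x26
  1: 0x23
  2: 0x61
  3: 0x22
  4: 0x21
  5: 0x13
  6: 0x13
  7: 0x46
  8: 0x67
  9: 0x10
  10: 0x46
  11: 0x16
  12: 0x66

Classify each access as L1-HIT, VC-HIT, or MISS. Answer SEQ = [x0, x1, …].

  [0] addr=0x26 blk=4 s=0: MISS | VC []
  [1] addr=0x23 blk=4 s=0: L1-HIT | VC []
  [2] addr=0x61 blk=12 s=0: MISS | VC [4]
  [3] addr=0x22 blk=4 s=0: VC-HIT | VC [12]
  [4] addr=0x21 blk=4 s=0: L1-HIT | VC [12]
  [5] addr=0x13 blk=2 s=0: MISS | VC [12, 4]
  [6] addr=0x13 blk=2 s=0: L1-HIT | VC [12, 4]
  [7] addr=0x46 blk=8 s=0: MISS | VC [12, 4, 2]
  [8] addr=0x67 blk=12 s=0: VC-HIT | VC [8, 4, 2]
  [9] addr=0x10 blk=2 s=0: VC-HIT | VC [8, 4, 12]
  [10] addr=0x46 blk=8 s=0: VC-HIT | VC [2, 4, 12]
  [11] addr=0x16 blk=2 s=0: VC-HIT | VC [8, 4, 12]
  [12] addr=0x66 blk=12 s=0: VC-HIT | VC [8, 4, 2]

SEQ = [MISS, L1-HIT, MISS, VC-HIT, L1-HIT, MISS, L1-HIT, MISS, VC-HIT, VC-HIT, VC-HIT, VC-HIT, VC-HIT]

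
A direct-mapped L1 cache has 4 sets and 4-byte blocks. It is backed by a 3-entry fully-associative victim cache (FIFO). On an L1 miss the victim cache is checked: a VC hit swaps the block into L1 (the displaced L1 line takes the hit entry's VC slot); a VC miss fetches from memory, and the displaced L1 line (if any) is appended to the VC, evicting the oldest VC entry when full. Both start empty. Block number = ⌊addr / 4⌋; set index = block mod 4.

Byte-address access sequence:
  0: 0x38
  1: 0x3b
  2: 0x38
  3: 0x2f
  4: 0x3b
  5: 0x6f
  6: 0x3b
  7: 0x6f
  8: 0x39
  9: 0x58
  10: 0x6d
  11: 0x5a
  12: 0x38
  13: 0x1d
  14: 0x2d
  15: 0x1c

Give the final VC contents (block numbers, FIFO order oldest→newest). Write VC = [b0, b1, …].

VC = [11, 22, 27]

#0 0x38→b14/s2 MISS; vc=[]
#1 0x3b→b14/s2 L1-HIT; vc=[]
#2 0x38→b14/s2 L1-HIT; vc=[]
#3 0x2f→b11/s3 MISS; vc=[]
#4 0x3b→b14/s2 L1-HIT; vc=[]
#5 0x6f→b27/s3 MISS; vc=[11]
#6 0x3b→b14/s2 L1-HIT; vc=[11]
#7 0x6f→b27/s3 L1-HIT; vc=[11]
#8 0x39→b14/s2 L1-HIT; vc=[11]
#9 0x58→b22/s2 MISS; vc=[11,14]
#10 0x6d→b27/s3 L1-HIT; vc=[11,14]
#11 0x5a→b22/s2 L1-HIT; vc=[11,14]
#12 0x38→b14/s2 VC-HIT; vc=[11,22]
#13 0x1d→b7/s3 MISS; vc=[11,22,27]
#14 0x2d→b11/s3 VC-HIT; vc=[7,22,27]
#15 0x1c→b7/s3 VC-HIT; vc=[11,22,27]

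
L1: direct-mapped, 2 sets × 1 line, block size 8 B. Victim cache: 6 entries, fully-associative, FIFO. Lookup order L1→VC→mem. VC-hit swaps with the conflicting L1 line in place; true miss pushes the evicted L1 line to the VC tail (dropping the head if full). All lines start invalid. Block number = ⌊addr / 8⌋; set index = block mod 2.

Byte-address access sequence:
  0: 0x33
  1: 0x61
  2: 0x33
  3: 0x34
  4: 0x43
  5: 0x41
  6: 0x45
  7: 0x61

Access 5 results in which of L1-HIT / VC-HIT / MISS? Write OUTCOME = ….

OUTCOME = L1-HIT

0: 0x33 (blk 6, set 0) → MISS  vc=[]
1: 0x61 (blk 12, set 0) → MISS  vc=[6]
2: 0x33 (blk 6, set 0) → VC-HIT  vc=[12]
3: 0x34 (blk 6, set 0) → L1-HIT  vc=[12]
4: 0x43 (blk 8, set 0) → MISS  vc=[12, 6]
5: 0x41 (blk 8, set 0) → L1-HIT  vc=[12, 6]
6: 0x45 (blk 8, set 0) → L1-HIT  vc=[12, 6]
7: 0x61 (blk 12, set 0) → VC-HIT  vc=[8, 6]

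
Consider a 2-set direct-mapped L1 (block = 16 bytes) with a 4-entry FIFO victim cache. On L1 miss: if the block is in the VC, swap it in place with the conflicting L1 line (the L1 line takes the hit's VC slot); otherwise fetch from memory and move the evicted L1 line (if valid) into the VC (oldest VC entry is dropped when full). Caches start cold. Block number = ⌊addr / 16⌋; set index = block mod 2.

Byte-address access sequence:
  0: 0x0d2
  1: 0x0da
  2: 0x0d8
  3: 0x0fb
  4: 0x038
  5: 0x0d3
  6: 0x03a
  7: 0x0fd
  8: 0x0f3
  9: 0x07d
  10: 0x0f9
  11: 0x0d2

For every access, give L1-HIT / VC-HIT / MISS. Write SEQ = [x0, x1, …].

SEQ = [MISS, L1-HIT, L1-HIT, MISS, MISS, VC-HIT, VC-HIT, VC-HIT, L1-HIT, MISS, VC-HIT, VC-HIT]

  [0] addr=0xd2 blk=13 s=1: MISS | VC []
  [1] addr=0xda blk=13 s=1: L1-HIT | VC []
  [2] addr=0xd8 blk=13 s=1: L1-HIT | VC []
  [3] addr=0xfb blk=15 s=1: MISS | VC [13]
  [4] addr=0x38 blk=3 s=1: MISS | VC [13, 15]
  [5] addr=0xd3 blk=13 s=1: VC-HIT | VC [3, 15]
  [6] addr=0x3a blk=3 s=1: VC-HIT | VC [13, 15]
  [7] addr=0xfd blk=15 s=1: VC-HIT | VC [13, 3]
  [8] addr=0xf3 blk=15 s=1: L1-HIT | VC [13, 3]
  [9] addr=0x7d blk=7 s=1: MISS | VC [13, 3, 15]
  [10] addr=0xf9 blk=15 s=1: VC-HIT | VC [13, 3, 7]
  [11] addr=0xd2 blk=13 s=1: VC-HIT | VC [15, 3, 7]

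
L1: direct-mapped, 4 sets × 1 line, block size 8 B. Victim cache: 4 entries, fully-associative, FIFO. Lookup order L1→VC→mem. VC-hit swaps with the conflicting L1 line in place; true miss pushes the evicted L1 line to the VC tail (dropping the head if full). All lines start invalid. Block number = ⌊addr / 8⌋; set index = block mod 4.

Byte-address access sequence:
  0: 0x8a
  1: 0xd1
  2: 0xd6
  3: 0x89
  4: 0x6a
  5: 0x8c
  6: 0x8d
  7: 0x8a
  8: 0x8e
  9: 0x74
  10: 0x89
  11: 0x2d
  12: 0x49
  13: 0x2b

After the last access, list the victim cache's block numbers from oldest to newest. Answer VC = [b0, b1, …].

VC = [13, 26, 17, 9]

  [0] addr=0x8a blk=17 s=1: MISS | VC []
  [1] addr=0xd1 blk=26 s=2: MISS | VC []
  [2] addr=0xd6 blk=26 s=2: L1-HIT | VC []
  [3] addr=0x89 blk=17 s=1: L1-HIT | VC []
  [4] addr=0x6a blk=13 s=1: MISS | VC [17]
  [5] addr=0x8c blk=17 s=1: VC-HIT | VC [13]
  [6] addr=0x8d blk=17 s=1: L1-HIT | VC [13]
  [7] addr=0x8a blk=17 s=1: L1-HIT | VC [13]
  [8] addr=0x8e blk=17 s=1: L1-HIT | VC [13]
  [9] addr=0x74 blk=14 s=2: MISS | VC [13, 26]
  [10] addr=0x89 blk=17 s=1: L1-HIT | VC [13, 26]
  [11] addr=0x2d blk=5 s=1: MISS | VC [13, 26, 17]
  [12] addr=0x49 blk=9 s=1: MISS | VC [13, 26, 17, 5]
  [13] addr=0x2b blk=5 s=1: VC-HIT | VC [13, 26, 17, 9]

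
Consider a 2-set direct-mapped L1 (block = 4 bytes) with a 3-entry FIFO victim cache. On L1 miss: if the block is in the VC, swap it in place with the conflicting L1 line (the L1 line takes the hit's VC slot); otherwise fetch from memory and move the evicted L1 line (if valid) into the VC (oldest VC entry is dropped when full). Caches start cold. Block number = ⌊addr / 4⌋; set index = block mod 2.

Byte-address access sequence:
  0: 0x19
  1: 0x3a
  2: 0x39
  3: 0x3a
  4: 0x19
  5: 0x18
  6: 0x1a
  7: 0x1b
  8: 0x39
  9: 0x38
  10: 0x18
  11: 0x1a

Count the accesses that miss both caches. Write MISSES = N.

  [0] addr=0x19 blk=6 s=0: MISS | VC []
  [1] addr=0x3a blk=14 s=0: MISS | VC [6]
  [2] addr=0x39 blk=14 s=0: L1-HIT | VC [6]
  [3] addr=0x3a blk=14 s=0: L1-HIT | VC [6]
  [4] addr=0x19 blk=6 s=0: VC-HIT | VC [14]
  [5] addr=0x18 blk=6 s=0: L1-HIT | VC [14]
  [6] addr=0x1a blk=6 s=0: L1-HIT | VC [14]
  [7] addr=0x1b blk=6 s=0: L1-HIT | VC [14]
  [8] addr=0x39 blk=14 s=0: VC-HIT | VC [6]
  [9] addr=0x38 blk=14 s=0: L1-HIT | VC [6]
  [10] addr=0x18 blk=6 s=0: VC-HIT | VC [14]
  [11] addr=0x1a blk=6 s=0: L1-HIT | VC [14]

MISSES = 2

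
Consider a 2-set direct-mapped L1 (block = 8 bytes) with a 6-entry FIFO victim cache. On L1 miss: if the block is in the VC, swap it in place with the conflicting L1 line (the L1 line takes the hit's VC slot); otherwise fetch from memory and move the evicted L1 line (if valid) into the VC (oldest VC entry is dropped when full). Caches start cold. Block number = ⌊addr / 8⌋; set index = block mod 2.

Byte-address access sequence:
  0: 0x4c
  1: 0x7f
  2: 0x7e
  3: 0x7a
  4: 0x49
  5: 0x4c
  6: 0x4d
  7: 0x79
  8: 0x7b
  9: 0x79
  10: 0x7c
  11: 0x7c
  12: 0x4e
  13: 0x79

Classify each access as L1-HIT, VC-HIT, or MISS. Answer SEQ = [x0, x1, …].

  [0] addr=0x4c blk=9 s=1: MISS | VC []
  [1] addr=0x7f blk=15 s=1: MISS | VC [9]
  [2] addr=0x7e blk=15 s=1: L1-HIT | VC [9]
  [3] addr=0x7a blk=15 s=1: L1-HIT | VC [9]
  [4] addr=0x49 blk=9 s=1: VC-HIT | VC [15]
  [5] addr=0x4c blk=9 s=1: L1-HIT | VC [15]
  [6] addr=0x4d blk=9 s=1: L1-HIT | VC [15]
  [7] addr=0x79 blk=15 s=1: VC-HIT | VC [9]
  [8] addr=0x7b blk=15 s=1: L1-HIT | VC [9]
  [9] addr=0x79 blk=15 s=1: L1-HIT | VC [9]
  [10] addr=0x7c blk=15 s=1: L1-HIT | VC [9]
  [11] addr=0x7c blk=15 s=1: L1-HIT | VC [9]
  [12] addr=0x4e blk=9 s=1: VC-HIT | VC [15]
  [13] addr=0x79 blk=15 s=1: VC-HIT | VC [9]

SEQ = [MISS, MISS, L1-HIT, L1-HIT, VC-HIT, L1-HIT, L1-HIT, VC-HIT, L1-HIT, L1-HIT, L1-HIT, L1-HIT, VC-HIT, VC-HIT]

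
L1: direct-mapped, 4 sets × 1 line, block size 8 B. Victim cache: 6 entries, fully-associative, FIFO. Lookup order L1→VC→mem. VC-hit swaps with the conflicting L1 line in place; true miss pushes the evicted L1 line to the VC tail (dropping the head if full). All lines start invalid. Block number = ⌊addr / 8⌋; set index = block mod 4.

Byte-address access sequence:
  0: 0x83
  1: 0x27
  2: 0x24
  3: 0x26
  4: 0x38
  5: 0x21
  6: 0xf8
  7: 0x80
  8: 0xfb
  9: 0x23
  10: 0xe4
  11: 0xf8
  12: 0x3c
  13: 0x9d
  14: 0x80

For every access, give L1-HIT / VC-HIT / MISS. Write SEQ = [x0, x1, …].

SEQ = [MISS, MISS, L1-HIT, L1-HIT, MISS, L1-HIT, MISS, VC-HIT, L1-HIT, VC-HIT, MISS, L1-HIT, VC-HIT, MISS, VC-HIT]

#0 0x83→b16/s0 MISS; vc=[]
#1 0x27→b4/s0 MISS; vc=[16]
#2 0x24→b4/s0 L1-HIT; vc=[16]
#3 0x26→b4/s0 L1-HIT; vc=[16]
#4 0x38→b7/s3 MISS; vc=[16]
#5 0x21→b4/s0 L1-HIT; vc=[16]
#6 0xf8→b31/s3 MISS; vc=[16,7]
#7 0x80→b16/s0 VC-HIT; vc=[4,7]
#8 0xfb→b31/s3 L1-HIT; vc=[4,7]
#9 0x23→b4/s0 VC-HIT; vc=[16,7]
#10 0xe4→b28/s0 MISS; vc=[16,7,4]
#11 0xf8→b31/s3 L1-HIT; vc=[16,7,4]
#12 0x3c→b7/s3 VC-HIT; vc=[16,31,4]
#13 0x9d→b19/s3 MISS; vc=[16,31,4,7]
#14 0x80→b16/s0 VC-HIT; vc=[28,31,4,7]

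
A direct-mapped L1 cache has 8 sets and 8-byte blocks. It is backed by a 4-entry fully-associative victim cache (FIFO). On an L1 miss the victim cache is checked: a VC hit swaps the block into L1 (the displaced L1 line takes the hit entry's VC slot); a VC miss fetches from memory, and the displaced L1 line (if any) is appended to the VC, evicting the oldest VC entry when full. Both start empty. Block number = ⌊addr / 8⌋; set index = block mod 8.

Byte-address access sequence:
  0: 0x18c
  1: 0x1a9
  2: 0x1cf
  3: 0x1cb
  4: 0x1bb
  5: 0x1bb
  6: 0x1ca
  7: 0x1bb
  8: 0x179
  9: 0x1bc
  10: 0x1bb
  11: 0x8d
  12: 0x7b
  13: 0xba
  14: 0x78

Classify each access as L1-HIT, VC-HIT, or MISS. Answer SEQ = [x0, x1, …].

#0 0x18c→b49/s1 MISS; vc=[]
#1 0x1a9→b53/s5 MISS; vc=[]
#2 0x1cf→b57/s1 MISS; vc=[49]
#3 0x1cb→b57/s1 L1-HIT; vc=[49]
#4 0x1bb→b55/s7 MISS; vc=[49]
#5 0x1bb→b55/s7 L1-HIT; vc=[49]
#6 0x1ca→b57/s1 L1-HIT; vc=[49]
#7 0x1bb→b55/s7 L1-HIT; vc=[49]
#8 0x179→b47/s7 MISS; vc=[49,55]
#9 0x1bc→b55/s7 VC-HIT; vc=[49,47]
#10 0x1bb→b55/s7 L1-HIT; vc=[49,47]
#11 0x8d→b17/s1 MISS; vc=[49,47,57]
#12 0x7b→b15/s7 MISS; vc=[49,47,57,55]
#13 0xba→b23/s7 MISS; vc=[47,57,55,15]
#14 0x78→b15/s7 VC-HIT; vc=[47,57,55,23]

SEQ = [MISS, MISS, MISS, L1-HIT, MISS, L1-HIT, L1-HIT, L1-HIT, MISS, VC-HIT, L1-HIT, MISS, MISS, MISS, VC-HIT]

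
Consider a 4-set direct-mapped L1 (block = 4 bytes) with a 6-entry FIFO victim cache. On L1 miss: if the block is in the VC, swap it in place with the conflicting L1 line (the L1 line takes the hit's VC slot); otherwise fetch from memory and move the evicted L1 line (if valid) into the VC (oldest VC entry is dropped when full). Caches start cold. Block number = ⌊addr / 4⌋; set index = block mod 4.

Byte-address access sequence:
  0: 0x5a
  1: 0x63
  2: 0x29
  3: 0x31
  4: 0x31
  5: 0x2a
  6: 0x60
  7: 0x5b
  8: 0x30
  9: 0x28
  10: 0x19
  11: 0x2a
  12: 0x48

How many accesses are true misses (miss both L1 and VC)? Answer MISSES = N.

  [0] addr=0x5a blk=22 s=2: MISS | VC []
  [1] addr=0x63 blk=24 s=0: MISS | VC []
  [2] addr=0x29 blk=10 s=2: MISS | VC [22]
  [3] addr=0x31 blk=12 s=0: MISS | VC [22, 24]
  [4] addr=0x31 blk=12 s=0: L1-HIT | VC [22, 24]
  [5] addr=0x2a blk=10 s=2: L1-HIT | VC [22, 24]
  [6] addr=0x60 blk=24 s=0: VC-HIT | VC [22, 12]
  [7] addr=0x5b blk=22 s=2: VC-HIT | VC [10, 12]
  [8] addr=0x30 blk=12 s=0: VC-HIT | VC [10, 24]
  [9] addr=0x28 blk=10 s=2: VC-HIT | VC [22, 24]
  [10] addr=0x19 blk=6 s=2: MISS | VC [22, 24, 10]
  [11] addr=0x2a blk=10 s=2: VC-HIT | VC [22, 24, 6]
  [12] addr=0x48 blk=18 s=2: MISS | VC [22, 24, 6, 10]

MISSES = 6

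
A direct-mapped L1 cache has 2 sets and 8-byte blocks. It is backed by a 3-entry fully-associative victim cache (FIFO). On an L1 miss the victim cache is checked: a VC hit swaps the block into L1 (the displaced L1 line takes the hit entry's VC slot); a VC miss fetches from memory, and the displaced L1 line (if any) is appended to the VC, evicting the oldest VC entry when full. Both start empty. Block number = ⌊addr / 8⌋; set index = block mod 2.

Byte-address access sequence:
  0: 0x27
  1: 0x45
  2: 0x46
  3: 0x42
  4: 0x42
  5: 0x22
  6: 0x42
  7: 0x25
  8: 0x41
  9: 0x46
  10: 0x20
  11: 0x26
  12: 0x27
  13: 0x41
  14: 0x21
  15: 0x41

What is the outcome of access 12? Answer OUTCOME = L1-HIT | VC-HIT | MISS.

OUTCOME = L1-HIT

0: 0x27 (blk 4, set 0) → MISS  vc=[]
1: 0x45 (blk 8, set 0) → MISS  vc=[4]
2: 0x46 (blk 8, set 0) → L1-HIT  vc=[4]
3: 0x42 (blk 8, set 0) → L1-HIT  vc=[4]
4: 0x42 (blk 8, set 0) → L1-HIT  vc=[4]
5: 0x22 (blk 4, set 0) → VC-HIT  vc=[8]
6: 0x42 (blk 8, set 0) → VC-HIT  vc=[4]
7: 0x25 (blk 4, set 0) → VC-HIT  vc=[8]
8: 0x41 (blk 8, set 0) → VC-HIT  vc=[4]
9: 0x46 (blk 8, set 0) → L1-HIT  vc=[4]
10: 0x20 (blk 4, set 0) → VC-HIT  vc=[8]
11: 0x26 (blk 4, set 0) → L1-HIT  vc=[8]
12: 0x27 (blk 4, set 0) → L1-HIT  vc=[8]
13: 0x41 (blk 8, set 0) → VC-HIT  vc=[4]
14: 0x21 (blk 4, set 0) → VC-HIT  vc=[8]
15: 0x41 (blk 8, set 0) → VC-HIT  vc=[4]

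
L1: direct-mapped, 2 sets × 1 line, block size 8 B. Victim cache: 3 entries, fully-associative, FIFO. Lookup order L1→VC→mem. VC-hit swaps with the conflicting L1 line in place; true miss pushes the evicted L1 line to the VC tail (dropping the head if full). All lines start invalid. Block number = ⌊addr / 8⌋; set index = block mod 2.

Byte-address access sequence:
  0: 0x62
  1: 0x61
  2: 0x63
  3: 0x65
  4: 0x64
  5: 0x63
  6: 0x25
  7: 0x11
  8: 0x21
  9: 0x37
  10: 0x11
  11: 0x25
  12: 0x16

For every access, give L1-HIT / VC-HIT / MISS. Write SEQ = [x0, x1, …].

SEQ = [MISS, L1-HIT, L1-HIT, L1-HIT, L1-HIT, L1-HIT, MISS, MISS, VC-HIT, MISS, VC-HIT, VC-HIT, VC-HIT]

0: 0x62 (blk 12, set 0) → MISS  vc=[]
1: 0x61 (blk 12, set 0) → L1-HIT  vc=[]
2: 0x63 (blk 12, set 0) → L1-HIT  vc=[]
3: 0x65 (blk 12, set 0) → L1-HIT  vc=[]
4: 0x64 (blk 12, set 0) → L1-HIT  vc=[]
5: 0x63 (blk 12, set 0) → L1-HIT  vc=[]
6: 0x25 (blk 4, set 0) → MISS  vc=[12]
7: 0x11 (blk 2, set 0) → MISS  vc=[12, 4]
8: 0x21 (blk 4, set 0) → VC-HIT  vc=[12, 2]
9: 0x37 (blk 6, set 0) → MISS  vc=[12, 2, 4]
10: 0x11 (blk 2, set 0) → VC-HIT  vc=[12, 6, 4]
11: 0x25 (blk 4, set 0) → VC-HIT  vc=[12, 6, 2]
12: 0x16 (blk 2, set 0) → VC-HIT  vc=[12, 6, 4]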